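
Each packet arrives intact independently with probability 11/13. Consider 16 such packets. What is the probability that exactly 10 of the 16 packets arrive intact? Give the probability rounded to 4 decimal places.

X ~ Binomial(n=16, p=0.846154).
P(X=10) = C(16,10) · p^10 · (1−p)^6
= 8008 · 0.18815 · 1.3259e-05 = 0.019977

0.0200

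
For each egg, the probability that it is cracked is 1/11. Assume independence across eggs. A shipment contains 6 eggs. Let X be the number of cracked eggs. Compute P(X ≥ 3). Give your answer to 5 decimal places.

X ~ Binomial(6, 0.090909); P(X ≥ 3) = Σ C(6,k) p^k (1−p)^(6−k) over k:
  k=3: C(6,3)·0.090909^3·0.909091^3 = 0.0112895
  k=4: C(6,4)·0.090909^4·0.909091^2 = 0.0008467
  k=5: C(6,5)·0.090909^5·0.909091^1 = 0.0000339
  k=6: C(6,6)·0.090909^6·0.909091^0 = 0.0000006
Total = 0.0121706

0.01217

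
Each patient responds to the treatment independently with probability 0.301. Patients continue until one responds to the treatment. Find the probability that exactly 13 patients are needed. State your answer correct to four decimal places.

Geometric (trials to first success), p = 0.301.
P(Y = 13) = (1−p)^12 · p = 0.013606 · 0.301 = 0.004095

0.0041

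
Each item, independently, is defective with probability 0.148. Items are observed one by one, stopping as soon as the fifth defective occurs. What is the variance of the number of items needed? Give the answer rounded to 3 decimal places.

194.485

Y = total items until the fifth success; negative binomial with r=5, p=0.148.
Var(Y) = r(1−p)/p² = 5·0.852 / 0.148² = 194.48503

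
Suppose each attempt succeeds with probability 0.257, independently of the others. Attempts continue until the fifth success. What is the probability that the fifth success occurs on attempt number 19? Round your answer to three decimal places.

Y = trial on which the fifth success occurs; negative binomial, r=5, p=0.257.
P(Y=19) = C(18,4) · p^5 · (1−p)^14
= 3060 · 0.0011212 · 0.015626 = 0.05361

0.054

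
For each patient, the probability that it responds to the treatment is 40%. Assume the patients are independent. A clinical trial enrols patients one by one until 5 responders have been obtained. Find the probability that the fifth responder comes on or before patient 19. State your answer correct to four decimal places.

0.9304

Finishing within 19 patients ⇔ at least 5 successes in the first 19. With X ~ Binomial(19, 0.40), P(Y ≤ 19) = 1 − P(X ≤ 4).
  k=0: C(19,0)·0.40^0·0.60^19 = 0.000061
  k=1: C(19,1)·0.40^1·0.60^18 = 0.000772
  k=2: C(19,2)·0.40^2·0.60^17 = 0.004631
  k=3: C(19,3)·0.40^3·0.60^16 = 0.017495
  k=4: C(19,4)·0.40^4·0.60^15 = 0.046654
1 − 0.069614 = 0.930386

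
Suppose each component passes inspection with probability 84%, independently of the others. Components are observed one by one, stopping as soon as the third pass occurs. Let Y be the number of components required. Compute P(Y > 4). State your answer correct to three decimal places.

Needing more than 4 components ⇔ fewer than 3 successes in the first 4. With X ~ Binomial(4, 0.84), P(Y > 4) = P(X ≤ 2).
  k=0: C(4,0)·0.84^0·0.16^4 = 0.00066
  k=1: C(4,1)·0.84^1·0.16^3 = 0.01376
  k=2: C(4,2)·0.84^2·0.16^2 = 0.10838
P(X ≤ 2) = 0.12280

0.123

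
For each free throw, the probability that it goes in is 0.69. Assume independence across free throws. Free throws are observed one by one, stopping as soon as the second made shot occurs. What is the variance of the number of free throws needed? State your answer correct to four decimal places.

1.3022

Y = total free throws until the second success; negative binomial with r=2, p=0.69.
Var(Y) = r(1−p)/p² = 2·0.31 / 0.69² = 1.302247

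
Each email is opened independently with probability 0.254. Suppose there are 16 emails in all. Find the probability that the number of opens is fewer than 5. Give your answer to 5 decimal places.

0.61574

X ~ Binomial(16, 0.254); P(X ≤ 4) = Σ C(16,k) p^k (1−p)^(16−k) over k:
  k=0: C(16,0)·0.254^0·0.746^16 = 0.0092007
  k=1: C(16,1)·0.254^1·0.746^15 = 0.0501229
  k=2: C(16,2)·0.254^2·0.746^14 = 0.1279948
  k=3: C(16,3)·0.254^3·0.746^13 = 0.2033733
  k=4: C(16,4)·0.254^4·0.746^12 = 0.2250465
Total = 0.6157381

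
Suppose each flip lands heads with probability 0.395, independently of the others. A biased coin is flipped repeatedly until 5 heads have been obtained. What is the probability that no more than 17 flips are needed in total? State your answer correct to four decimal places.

Finishing within 17 flips ⇔ at least 5 successes in the first 17. With X ~ Binomial(17, 0.395), P(Y ≤ 17) = 1 − P(X ≤ 4).
  k=0: C(17,0)·0.395^0·0.605^17 = 0.000195
  k=1: C(17,1)·0.395^1·0.605^16 = 0.002163
  k=2: C(17,2)·0.395^2·0.605^15 = 0.011300
  k=3: C(17,3)·0.395^3·0.605^14 = 0.036887
  k=4: C(17,4)·0.395^4·0.605^13 = 0.084292
1 − 0.134837 = 0.865163

0.8652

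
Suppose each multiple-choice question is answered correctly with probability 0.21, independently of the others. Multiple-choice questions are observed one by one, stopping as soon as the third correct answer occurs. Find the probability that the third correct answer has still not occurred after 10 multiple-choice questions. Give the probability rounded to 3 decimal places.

0.647

Needing more than 10 multiple-choice questions ⇔ fewer than 3 successes in the first 10. With X ~ Binomial(10, 0.21), P(Y > 10) = P(X ≤ 2).
  k=0: C(10,0)·0.21^0·0.79^10 = 0.09468
  k=1: C(10,1)·0.21^1·0.79^9 = 0.25169
  k=2: C(10,2)·0.21^2·0.79^8 = 0.30107
P(X ≤ 2) = 0.64744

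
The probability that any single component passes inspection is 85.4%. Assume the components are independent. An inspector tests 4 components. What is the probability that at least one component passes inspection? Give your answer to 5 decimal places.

0.99955

P(at least one) = 1 − P(none) = 1 − (1 − 0.854)^4
= 1 − 0.0004544 = 0.9995456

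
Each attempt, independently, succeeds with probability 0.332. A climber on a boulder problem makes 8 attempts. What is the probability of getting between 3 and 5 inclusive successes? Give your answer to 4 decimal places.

X ~ Binomial(8, 0.332); P(3 ≤ X ≤ 5) = Σ C(8,k) p^k (1−p)^(8−k) over k:
  k=3: C(8,3)·0.332^3·0.668^5 = 0.272574
  k=4: C(8,4)·0.332^4·0.668^4 = 0.169339
  k=5: C(8,5)·0.332^5·0.668^3 = 0.067330
Total = 0.509243

0.5092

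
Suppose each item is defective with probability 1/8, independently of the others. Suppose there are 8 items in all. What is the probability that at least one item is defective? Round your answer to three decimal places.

0.656

P(at least one) = 1 − P(none) = 1 − (1 − 0.125)^8
= 1 − 0.34361 = 0.65639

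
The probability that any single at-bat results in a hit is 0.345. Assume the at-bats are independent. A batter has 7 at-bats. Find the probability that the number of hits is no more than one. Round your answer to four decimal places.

0.2424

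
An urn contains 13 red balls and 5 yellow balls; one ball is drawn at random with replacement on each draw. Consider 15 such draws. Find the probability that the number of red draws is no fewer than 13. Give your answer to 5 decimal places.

0.16920

X ~ Binomial(15, 0.722222); P(X ≥ 13) = Σ C(15,k) p^k (1−p)^(15−k) over k:
  k=13: C(15,13)·0.722222^13·0.277778^2 = 0.1178434
  k=14: C(15,14)·0.722222^14·0.277778^1 = 0.0437704
  k=15: C(15,15)·0.722222^15·0.277778^0 = 0.0075869
Total = 0.1692007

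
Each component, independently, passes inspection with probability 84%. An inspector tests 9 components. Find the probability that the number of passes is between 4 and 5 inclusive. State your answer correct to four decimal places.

0.0411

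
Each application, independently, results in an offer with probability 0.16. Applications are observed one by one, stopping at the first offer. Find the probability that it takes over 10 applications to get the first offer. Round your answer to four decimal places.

0.1749

Y = number of applications to the first success; geometric, p = 0.16.
P(Y > 10) = P(first 10 all fail) = (1−p)^10 = 0.174901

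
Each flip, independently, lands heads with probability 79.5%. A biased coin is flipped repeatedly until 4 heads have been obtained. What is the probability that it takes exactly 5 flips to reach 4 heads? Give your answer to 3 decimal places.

0.328

Y = trial on which the fourth success occurs; negative binomial, r=4, p=0.795.
P(Y=5) = C(4,3) · p^4 · (1−p)^1
= 4 · 0.39946 · 0.205 = 0.32755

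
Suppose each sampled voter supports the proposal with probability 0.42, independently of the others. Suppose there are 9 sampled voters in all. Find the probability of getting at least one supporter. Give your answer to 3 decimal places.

0.993

P(at least one) = 1 − P(none) = 1 − (1 − 0.42)^9
= 1 − 0.00743 = 0.99257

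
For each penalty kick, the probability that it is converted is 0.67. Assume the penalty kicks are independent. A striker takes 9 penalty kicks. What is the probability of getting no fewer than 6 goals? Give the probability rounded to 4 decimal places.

X ~ Binomial(9, 0.67); P(X ≥ 6) = Σ C(9,k) p^k (1−p)^(9−k) over k:
  k=6: C(9,6)·0.67^6·0.33^3 = 0.273067
  k=7: C(9,7)·0.67^7·0.33^2 = 0.237604
  k=8: C(9,8)·0.67^8·0.33^1 = 0.120602
  k=9: C(9,9)·0.67^9·0.33^0 = 0.027207
Total = 0.658480

0.6585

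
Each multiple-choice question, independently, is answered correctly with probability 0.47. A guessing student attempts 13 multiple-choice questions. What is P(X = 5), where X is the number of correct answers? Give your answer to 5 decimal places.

0.18377

X ~ Binomial(n=13, p=0.47).
P(X=5) = C(13,5) · p^5 · (1−p)^8
= 1287 · 0.022935 · 0.006226 = 0.1837701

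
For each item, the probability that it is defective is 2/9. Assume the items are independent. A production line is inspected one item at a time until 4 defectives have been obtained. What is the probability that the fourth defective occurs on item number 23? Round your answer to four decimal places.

0.0317

Y = trial on which the fourth success occurs; negative binomial, r=4, p=0.222222.
P(Y=23) = C(22,3) · p^4 · (1−p)^19
= 1540 · 0.0024387 · 0.0084383 = 0.031690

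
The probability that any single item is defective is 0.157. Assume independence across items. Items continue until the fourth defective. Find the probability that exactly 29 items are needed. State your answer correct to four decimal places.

0.0278

Y = trial on which the fourth success occurs; negative binomial, r=4, p=0.157.
P(Y=29) = C(28,3) · p^4 · (1−p)^25
= 3276 · 0.00060757 · 0.013986 = 0.027838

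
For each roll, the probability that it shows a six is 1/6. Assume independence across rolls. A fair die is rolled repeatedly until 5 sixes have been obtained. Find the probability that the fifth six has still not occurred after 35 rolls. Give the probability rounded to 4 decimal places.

Needing more than 35 rolls ⇔ fewer than 5 successes in the first 35. With X ~ Binomial(35, 0.166667), P(Y > 35) = P(X ≤ 4).
  k=0: C(35,0)·0.166667^0·0.833333^35 = 0.001693
  k=1: C(35,1)·0.166667^1·0.833333^34 = 0.011851
  k=2: C(35,2)·0.166667^2·0.833333^33 = 0.040293
  k=3: C(35,3)·0.166667^3·0.833333^32 = 0.088645
  k=4: C(35,4)·0.166667^4·0.833333^31 = 0.141833
P(X ≤ 4) = 0.284315

0.2843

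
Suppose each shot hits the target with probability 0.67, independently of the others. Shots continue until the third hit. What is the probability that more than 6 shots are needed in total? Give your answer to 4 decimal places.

0.0969

Needing more than 6 shots ⇔ fewer than 3 successes in the first 6. With X ~ Binomial(6, 0.67), P(Y > 6) = P(X ≤ 2).
  k=0: C(6,0)·0.67^0·0.33^6 = 0.001291
  k=1: C(6,1)·0.67^1·0.33^5 = 0.015732
  k=2: C(6,2)·0.67^2·0.33^4 = 0.079854
P(X ≤ 2) = 0.096878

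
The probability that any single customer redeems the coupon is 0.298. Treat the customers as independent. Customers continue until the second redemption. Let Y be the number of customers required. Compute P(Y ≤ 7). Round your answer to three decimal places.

0.666

Finishing within 7 customers ⇔ at least 2 successes in the first 7. With X ~ Binomial(7, 0.298), P(Y ≤ 7) = 1 − P(X ≤ 1).
  k=0: C(7,0)·0.298^0·0.702^7 = 0.08402
  k=1: C(7,1)·0.298^1·0.702^6 = 0.24965
1 − 0.33367 = 0.66633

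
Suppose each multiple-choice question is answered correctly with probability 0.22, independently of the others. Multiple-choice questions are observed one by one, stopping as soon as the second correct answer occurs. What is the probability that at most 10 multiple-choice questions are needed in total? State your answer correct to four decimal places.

0.6815

Finishing within 10 multiple-choice questions ⇔ at least 2 successes in the first 10. With X ~ Binomial(10, 0.22), P(Y ≤ 10) = 1 − P(X ≤ 1).
  k=0: C(10,0)·0.22^0·0.78^10 = 0.083358
  k=1: C(10,1)·0.22^1·0.78^9 = 0.235112
1 − 0.318469 = 0.681531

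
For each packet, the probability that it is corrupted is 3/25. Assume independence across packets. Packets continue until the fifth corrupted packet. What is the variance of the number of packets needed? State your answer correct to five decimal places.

305.55556

Y = total packets until the fifth success; negative binomial with r=5, p=0.12.
Var(Y) = r(1−p)/p² = 5·0.88 / 0.12² = 305.5555556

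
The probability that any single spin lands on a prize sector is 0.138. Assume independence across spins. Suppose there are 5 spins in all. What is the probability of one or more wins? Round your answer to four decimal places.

0.5241

P(at least one) = 1 − P(none) = 1 − (1 − 0.138)^5
= 1 − 0.475923 = 0.524077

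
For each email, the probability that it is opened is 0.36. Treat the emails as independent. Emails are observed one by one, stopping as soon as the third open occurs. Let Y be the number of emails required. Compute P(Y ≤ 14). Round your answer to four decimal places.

Finishing within 14 emails ⇔ at least 3 successes in the first 14. With X ~ Binomial(14, 0.36), P(Y ≤ 14) = 1 − P(X ≤ 2).
  k=0: C(14,0)·0.36^0·0.64^14 = 0.001934
  k=1: C(14,1)·0.36^1·0.64^13 = 0.015232
  k=2: C(14,2)·0.36^2·0.64^12 = 0.055694
1 − 0.072860 = 0.927140

0.9271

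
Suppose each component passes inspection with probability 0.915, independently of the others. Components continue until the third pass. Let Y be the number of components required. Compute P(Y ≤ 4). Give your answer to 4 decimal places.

0.9614

Finishing within 4 components ⇔ at least 3 successes in the first 4. With X ~ Binomial(4, 0.915), P(Y ≤ 4) = 1 − P(X ≤ 2).
  k=0: C(4,0)·0.915^0·0.085^4 = 0.000052
  k=1: C(4,1)·0.915^1·0.085^3 = 0.002248
  k=2: C(4,2)·0.915^2·0.085^2 = 0.036294
1 − 0.038594 = 0.961406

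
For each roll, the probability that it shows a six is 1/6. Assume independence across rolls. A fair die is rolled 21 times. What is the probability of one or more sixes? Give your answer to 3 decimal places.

0.978

P(at least one) = 1 − P(none) = 1 − (1 − 0.166667)^21
= 1 − 0.02174 = 0.97826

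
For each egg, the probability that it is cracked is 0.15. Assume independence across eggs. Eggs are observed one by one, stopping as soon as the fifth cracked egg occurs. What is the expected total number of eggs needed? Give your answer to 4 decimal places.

33.3333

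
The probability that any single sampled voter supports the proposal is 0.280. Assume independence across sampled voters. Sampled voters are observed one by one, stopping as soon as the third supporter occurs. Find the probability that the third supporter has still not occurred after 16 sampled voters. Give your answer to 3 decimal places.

Needing more than 16 sampled voters ⇔ fewer than 3 successes in the first 16. With X ~ Binomial(16, 0.28), P(Y > 16) = P(X ≤ 2).
  k=0: C(16,0)·0.28^0·0.72^16 = 0.00522
  k=1: C(16,1)·0.28^1·0.72^15 = 0.03245
  k=2: C(16,2)·0.28^2·0.72^14 = 0.09466
P(X ≤ 2) = 0.13233

0.132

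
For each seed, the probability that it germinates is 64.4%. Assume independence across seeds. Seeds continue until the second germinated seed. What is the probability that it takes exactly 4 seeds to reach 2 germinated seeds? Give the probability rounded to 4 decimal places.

0.1577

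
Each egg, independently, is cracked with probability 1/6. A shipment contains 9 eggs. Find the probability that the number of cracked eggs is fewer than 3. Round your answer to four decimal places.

X ~ Binomial(9, 0.166667); P(X ≤ 2) = Σ C(9,k) p^k (1−p)^(9−k) over k:
  k=0: C(9,0)·0.166667^0·0.833333^9 = 0.193807
  k=1: C(9,1)·0.166667^1·0.833333^8 = 0.348852
  k=2: C(9,2)·0.166667^2·0.833333^7 = 0.279082
Total = 0.821740

0.8217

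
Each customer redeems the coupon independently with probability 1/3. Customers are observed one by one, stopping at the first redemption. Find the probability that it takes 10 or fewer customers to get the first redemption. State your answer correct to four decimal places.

Y = number of customers to the first success; geometric, p = 0.333333.
P(Y ≤ 10) = 1 − (1−p)^10 = 1 − 0.017342 = 0.982658

0.9827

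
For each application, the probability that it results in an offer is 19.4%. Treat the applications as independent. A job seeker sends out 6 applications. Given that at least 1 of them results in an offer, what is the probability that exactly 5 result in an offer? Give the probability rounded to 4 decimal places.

X ~ Binomial(6, 0.194). Want P(X=5 | X≥1) = P(X=5) / P(X≥1).
P(X=5) = C(6,5)·0.194^5·0.806^1 = 0.001329
P(X≥1) = 1 − 0.274164 = 0.725836
Ratio = 0.001329 / 0.725836 = 0.001831

0.0018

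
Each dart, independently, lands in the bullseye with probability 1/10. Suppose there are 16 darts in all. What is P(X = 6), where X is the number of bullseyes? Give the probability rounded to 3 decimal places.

X ~ Binomial(n=16, p=0.10).
P(X=6) = C(16,6) · p^6 · (1−p)^10
= 8008 · 1e-06 · 0.34868 = 0.00279

0.003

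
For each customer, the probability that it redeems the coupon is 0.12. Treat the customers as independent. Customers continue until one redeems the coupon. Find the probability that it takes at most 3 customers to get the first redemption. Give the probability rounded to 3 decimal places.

Y = number of customers to the first success; geometric, p = 0.12.
P(Y ≤ 3) = 1 − (1−p)^3 = 1 − 0.68147 = 0.31853

0.319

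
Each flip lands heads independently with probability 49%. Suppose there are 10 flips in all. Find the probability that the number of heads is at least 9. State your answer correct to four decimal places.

X ~ Binomial(10, 0.49); P(X ≥ 9) = Σ C(10,k) p^k (1−p)^(10−k) over k:
  k=9: C(10,9)·0.49^9·0.51^1 = 0.008305
  k=10: C(10,10)·0.49^10·0.51^0 = 0.000798
Total = 0.009103

0.0091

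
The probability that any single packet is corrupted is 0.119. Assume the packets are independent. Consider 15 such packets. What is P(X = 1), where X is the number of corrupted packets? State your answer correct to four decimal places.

X ~ Binomial(n=15, p=0.119).
P(X=1) = C(15,1) · p^1 · (1−p)^14
= 15 · 0.119 · 0.16969 = 0.302901

0.3029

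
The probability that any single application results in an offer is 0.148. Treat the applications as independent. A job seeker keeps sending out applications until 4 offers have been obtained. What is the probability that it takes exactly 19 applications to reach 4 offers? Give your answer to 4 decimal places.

0.0354

Y = trial on which the fourth success occurs; negative binomial, r=4, p=0.148.
P(Y=19) = C(18,3) · p^4 · (1−p)^15
= 816 · 0.00047979 · 0.090489 = 0.035427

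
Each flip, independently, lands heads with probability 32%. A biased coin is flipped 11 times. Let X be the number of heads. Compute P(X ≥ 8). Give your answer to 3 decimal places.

0.007

X ~ Binomial(11, 0.32); P(X ≥ 8) = Σ C(11,k) p^k (1−p)^(11−k) over k:
  k=8: C(11,8)·0.32^8·0.68^3 = 0.00570
  k=9: C(11,9)·0.32^9·0.68^2 = 0.00089
  k=10: C(11,10)·0.32^10·0.68^1 = 0.00008
  k=11: C(11,11)·0.32^11·0.68^0 = 0.00000
Total = 0.00669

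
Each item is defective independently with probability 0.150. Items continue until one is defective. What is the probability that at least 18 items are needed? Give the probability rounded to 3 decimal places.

Y = number of items to the first success; geometric, p = 0.15.
P(Y > 17) = P(first 17 all fail) = (1−p)^17 = 0.06311

0.063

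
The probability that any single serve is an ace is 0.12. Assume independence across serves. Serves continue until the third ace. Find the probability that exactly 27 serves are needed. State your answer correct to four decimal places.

Y = trial on which the third success occurs; negative binomial, r=3, p=0.12.
P(Y=27) = C(26,2) · p^3 · (1−p)^24
= 325 · 0.001728 · 0.046514 = 0.026122

0.0261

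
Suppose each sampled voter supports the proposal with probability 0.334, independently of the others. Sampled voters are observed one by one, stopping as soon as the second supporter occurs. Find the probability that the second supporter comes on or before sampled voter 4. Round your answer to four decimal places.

0.4086

Finishing within 4 sampled voters ⇔ at least 2 successes in the first 4. With X ~ Binomial(4, 0.334), P(Y ≤ 4) = 1 − P(X ≤ 1).
  k=0: C(4,0)·0.334^0·0.666^4 = 0.196742
  k=1: C(4,1)·0.334^1·0.666^3 = 0.394665
1 − 0.591407 = 0.408593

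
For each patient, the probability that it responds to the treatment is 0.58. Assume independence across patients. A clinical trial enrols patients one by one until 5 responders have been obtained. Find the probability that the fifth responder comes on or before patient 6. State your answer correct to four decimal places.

0.2035

Finishing within 6 patients ⇔ at least 5 successes in the first 6. With X ~ Binomial(6, 0.58), P(Y ≤ 6) = 1 − P(X ≤ 4).
  k=0: C(6,0)·0.58^0·0.42^6 = 0.005489
  k=1: C(6,1)·0.58^1·0.42^5 = 0.045481
  k=2: C(6,2)·0.58^2·0.42^4 = 0.157016
  k=3: C(6,3)·0.58^3·0.42^3 = 0.289109
  k=4: C(6,4)·0.58^4·0.42^2 = 0.299434
1 − 0.796529 = 0.203471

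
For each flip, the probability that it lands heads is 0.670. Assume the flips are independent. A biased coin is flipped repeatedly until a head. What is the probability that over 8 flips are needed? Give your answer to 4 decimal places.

0.0001

Y = number of flips to the first success; geometric, p = 0.67.
P(Y > 8) = P(first 8 all fail) = (1−p)^8 = 0.000141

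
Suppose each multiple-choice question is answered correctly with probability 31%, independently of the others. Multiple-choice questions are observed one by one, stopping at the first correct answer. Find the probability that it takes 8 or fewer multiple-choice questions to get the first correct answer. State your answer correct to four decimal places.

0.9486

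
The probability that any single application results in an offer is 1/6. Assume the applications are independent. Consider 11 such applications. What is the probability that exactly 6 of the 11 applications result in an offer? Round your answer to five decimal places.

0.00398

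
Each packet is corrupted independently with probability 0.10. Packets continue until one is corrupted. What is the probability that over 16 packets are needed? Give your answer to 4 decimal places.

Y = number of packets to the first success; geometric, p = 0.10.
P(Y > 16) = P(first 16 all fail) = (1−p)^16 = 0.185302

0.1853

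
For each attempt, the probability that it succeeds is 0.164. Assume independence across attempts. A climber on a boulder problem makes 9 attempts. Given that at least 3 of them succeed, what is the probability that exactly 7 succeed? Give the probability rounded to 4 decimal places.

X ~ Binomial(9, 0.164). Want P(X=7 | X≥3) = P(X=7) / P(X≥3).
P(X=7) = C(9,7)·0.164^7·0.836^2 = 0.000080
P(X≥3) = 1 − 0.199460 − 0.352157 − 0.276334 = 0.172049
Ratio = 0.000080 / 0.172049 = 0.000467

0.0005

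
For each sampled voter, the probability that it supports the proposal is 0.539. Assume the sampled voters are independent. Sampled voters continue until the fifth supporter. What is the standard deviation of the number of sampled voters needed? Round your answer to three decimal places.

2.817

Y = total sampled voters until the fifth success; negative binomial with r=5, p=0.539.
SD(Y) = √[r(1−p)/p²] = √(7.93402) = 2.81674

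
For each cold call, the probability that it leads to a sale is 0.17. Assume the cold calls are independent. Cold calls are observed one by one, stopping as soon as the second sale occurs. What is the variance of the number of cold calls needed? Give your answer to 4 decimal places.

57.4394

Y = total cold calls until the second success; negative binomial with r=2, p=0.17.
Var(Y) = r(1−p)/p² = 2·0.83 / 0.17² = 57.439446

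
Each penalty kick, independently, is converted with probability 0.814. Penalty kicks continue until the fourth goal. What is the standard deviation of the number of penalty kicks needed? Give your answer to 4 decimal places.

Y = total penalty kicks until the fourth success; negative binomial with r=4, p=0.814.
SD(Y) = √[r(1−p)/p²] = √(1.122856) = 1.059649

1.0596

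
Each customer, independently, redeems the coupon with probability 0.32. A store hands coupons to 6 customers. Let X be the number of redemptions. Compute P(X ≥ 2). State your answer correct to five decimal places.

0.62198

X ~ Binomial(6, 0.32); P(X ≥ 2) = Σ C(6,k) p^k (1−p)^(6−k) over k:
  k=2: C(6,2)·0.32^2·0.68^4 = 0.3284179
  k=3: C(6,3)·0.32^3·0.68^3 = 0.2060662
  k=4: C(6,4)·0.32^4·0.68^2 = 0.0727292
  k=5: C(6,5)·0.32^5·0.68^1 = 0.0136902
  k=6: C(6,6)·0.32^6·0.68^0 = 0.0010737
Total = 0.6219773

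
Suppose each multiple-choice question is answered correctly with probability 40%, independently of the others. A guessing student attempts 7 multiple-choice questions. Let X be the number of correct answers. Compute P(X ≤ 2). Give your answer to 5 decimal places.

0.41990

X ~ Binomial(7, 0.40); P(X ≤ 2) = Σ C(7,k) p^k (1−p)^(7−k) over k:
  k=0: C(7,0)·0.40^0·0.60^7 = 0.0279936
  k=1: C(7,1)·0.40^1·0.60^6 = 0.1306368
  k=2: C(7,2)·0.40^2·0.60^5 = 0.2612736
Total = 0.4199040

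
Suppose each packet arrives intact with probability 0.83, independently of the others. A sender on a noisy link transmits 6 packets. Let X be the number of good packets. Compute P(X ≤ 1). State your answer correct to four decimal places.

X ~ Binomial(6, 0.83); P(X ≤ 1) = Σ C(6,k) p^k (1−p)^(6−k) over k:
  k=0: C(6,0)·0.83^0·0.17^6 = 0.000024
  k=1: C(6,1)·0.83^1·0.17^5 = 0.000707
Total = 0.000731

0.0007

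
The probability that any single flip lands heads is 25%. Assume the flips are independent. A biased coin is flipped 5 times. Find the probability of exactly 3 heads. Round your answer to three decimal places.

0.088

X ~ Binomial(n=5, p=0.25).
P(X=3) = C(5,3) · p^3 · (1−p)^2
= 10 · 0.015625 · 0.5625 = 0.08789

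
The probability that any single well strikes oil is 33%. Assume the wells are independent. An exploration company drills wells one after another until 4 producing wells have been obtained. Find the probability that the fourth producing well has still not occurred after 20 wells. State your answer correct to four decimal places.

Needing more than 20 wells ⇔ fewer than 4 successes in the first 20. With X ~ Binomial(20, 0.33), P(Y > 20) = P(X ≤ 3).
  k=0: C(20,0)·0.33^0·0.67^20 = 0.000332
  k=1: C(20,1)·0.33^1·0.67^19 = 0.003273
  k=2: C(20,2)·0.33^2·0.67^18 = 0.015315
  k=3: C(20,3)·0.33^3·0.67^17 = 0.045260
P(X ≤ 3) = 0.064181

0.0642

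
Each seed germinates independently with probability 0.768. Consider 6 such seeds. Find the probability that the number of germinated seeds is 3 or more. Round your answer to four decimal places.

0.9711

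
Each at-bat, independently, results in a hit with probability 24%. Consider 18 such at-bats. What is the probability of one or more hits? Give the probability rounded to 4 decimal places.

0.9928

P(at least one) = 1 − P(none) = 1 − (1 − 0.24)^18
= 1 − 0.007156 = 0.992844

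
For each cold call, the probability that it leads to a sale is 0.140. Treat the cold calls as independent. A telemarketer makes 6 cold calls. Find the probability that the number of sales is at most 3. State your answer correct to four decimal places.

0.9955

X ~ Binomial(6, 0.14); P(X ≤ 3) = Σ C(6,k) p^k (1−p)^(6−k) over k:
  k=0: C(6,0)·0.14^0·0.86^6 = 0.404567
  k=1: C(6,1)·0.14^1·0.86^5 = 0.395159
  k=2: C(6,2)·0.14^2·0.86^4 = 0.160820
  k=3: C(6,3)·0.14^3·0.86^3 = 0.034907
Total = 0.995453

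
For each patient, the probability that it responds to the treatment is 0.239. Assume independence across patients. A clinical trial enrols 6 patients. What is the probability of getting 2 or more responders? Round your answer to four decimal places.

0.4398

X ~ Binomial(6, 0.239); P(X ≥ 2) = Σ C(6,k) p^k (1−p)^(6−k) over k:
  k=2: C(6,2)·0.239^2·0.761^4 = 0.287360
  k=3: C(6,3)·0.239^3·0.761^3 = 0.120331
  k=4: C(6,4)·0.239^4·0.761^2 = 0.028343
  k=5: C(6,5)·0.239^5·0.761^1 = 0.003561
  k=6: C(6,6)·0.239^6·0.761^0 = 0.000186
Total = 0.439781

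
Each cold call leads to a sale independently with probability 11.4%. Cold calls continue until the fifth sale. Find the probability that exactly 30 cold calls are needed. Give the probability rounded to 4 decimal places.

0.0222

Y = trial on which the fifth success occurs; negative binomial, r=5, p=0.114.
P(Y=30) = C(29,4) · p^5 · (1−p)^25
= 23751 · 1.9254e-05 · 0.048511 = 0.022184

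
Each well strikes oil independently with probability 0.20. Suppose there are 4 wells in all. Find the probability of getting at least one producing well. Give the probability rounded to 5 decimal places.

0.59040

P(at least one) = 1 − P(none) = 1 − (1 − 0.20)^4
= 1 − 0.4096000 = 0.5904000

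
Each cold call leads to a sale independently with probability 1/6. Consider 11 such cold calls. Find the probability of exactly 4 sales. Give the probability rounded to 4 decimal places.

0.0711

X ~ Binomial(n=11, p=0.166667).
P(X=4) = C(11,4) · p^4 · (1−p)^7
= 330 · 0.0007716 · 0.27908 = 0.071062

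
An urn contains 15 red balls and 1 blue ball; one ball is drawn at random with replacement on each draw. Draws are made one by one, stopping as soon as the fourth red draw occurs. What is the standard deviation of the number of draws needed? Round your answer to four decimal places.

Y = total draws until the fourth success; negative binomial with r=4, p=0.9375.
SD(Y) = √[r(1−p)/p²] = √(0.284444) = 0.533333

0.5333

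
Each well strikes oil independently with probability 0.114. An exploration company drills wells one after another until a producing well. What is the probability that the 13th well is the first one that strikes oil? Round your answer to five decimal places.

0.02668

Geometric (trials to first success), p = 0.114.
P(Y = 13) = (1−p)^12 · p = 0.23399 · 0.114 = 0.0266753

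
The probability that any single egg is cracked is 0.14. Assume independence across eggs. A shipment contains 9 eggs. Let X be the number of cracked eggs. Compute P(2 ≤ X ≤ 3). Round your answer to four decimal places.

X ~ Binomial(9, 0.14); P(2 ≤ X ≤ 3) = Σ C(9,k) p^k (1−p)^(9−k) over k:
  k=2: C(9,2)·0.14^2·0.86^7 = 0.245498
  k=3: C(9,3)·0.14^3·0.86^6 = 0.093251
Total = 0.338749

0.3387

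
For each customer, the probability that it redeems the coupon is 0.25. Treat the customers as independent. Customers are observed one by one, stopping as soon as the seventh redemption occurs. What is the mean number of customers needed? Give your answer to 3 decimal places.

28.000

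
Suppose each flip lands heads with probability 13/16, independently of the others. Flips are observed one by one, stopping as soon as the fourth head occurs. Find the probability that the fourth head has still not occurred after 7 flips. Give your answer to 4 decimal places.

Needing more than 7 flips ⇔ fewer than 4 successes in the first 7. With X ~ Binomial(7, 0.8125), P(Y > 7) = P(X ≤ 3).
  k=0: C(7,0)·0.8125^0·0.1875^7 = 0.000008
  k=1: C(7,1)·0.8125^1·0.1875^6 = 0.000247
  k=2: C(7,2)·0.8125^2·0.1875^5 = 0.003213
  k=3: C(7,3)·0.8125^3·0.1875^4 = 0.023203
P(X ≤ 3) = 0.026671

0.0267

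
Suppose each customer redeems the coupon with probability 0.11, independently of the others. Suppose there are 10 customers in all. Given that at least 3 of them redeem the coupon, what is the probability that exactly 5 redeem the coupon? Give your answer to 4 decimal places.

0.0256

X ~ Binomial(10, 0.11). Want P(X=5 | X≥3) = P(X=5) / P(X≥3).
P(X=5) = C(10,5)·0.11^5·0.89^5 = 0.002266
P(X≥3) = 1 − 0.311817 − 0.385392 − 0.214347 = 0.088443
Ratio = 0.002266 / 0.088443 = 0.025624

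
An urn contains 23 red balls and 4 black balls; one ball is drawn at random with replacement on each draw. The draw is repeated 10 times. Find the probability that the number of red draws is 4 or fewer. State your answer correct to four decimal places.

0.0013

X ~ Binomial(10, 0.851852); P(X ≤ 4) = Σ C(10,k) p^k (1−p)^(10−k) over k:
  k=0: C(10,0)·0.851852^0·0.148148^10 = 0.000000
  k=1: C(10,1)·0.851852^1·0.148148^9 = 0.000000
  k=2: C(10,2)·0.851852^2·0.148148^8 = 0.000008
  k=3: C(10,3)·0.851852^3·0.148148^7 = 0.000116
  k=4: C(10,4)·0.851852^4·0.148148^6 = 0.001169
Total = 0.001293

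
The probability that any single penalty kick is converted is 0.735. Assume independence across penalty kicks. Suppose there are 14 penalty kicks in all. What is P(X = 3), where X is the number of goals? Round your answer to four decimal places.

0.0001

X ~ Binomial(n=14, p=0.735).
P(X=3) = C(14,3) · p^3 · (1−p)^11
= 364 · 0.39707 · 4.5259e-07 = 0.000065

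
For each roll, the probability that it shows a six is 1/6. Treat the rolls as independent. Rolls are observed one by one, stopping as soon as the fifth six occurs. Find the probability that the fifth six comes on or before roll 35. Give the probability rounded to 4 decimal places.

0.7157

Finishing within 35 rolls ⇔ at least 5 successes in the first 35. With X ~ Binomial(35, 0.166667), P(Y ≤ 35) = 1 − P(X ≤ 4).
  k=0: C(35,0)·0.166667^0·0.833333^35 = 0.001693
  k=1: C(35,1)·0.166667^1·0.833333^34 = 0.011851
  k=2: C(35,2)·0.166667^2·0.833333^33 = 0.040293
  k=3: C(35,3)·0.166667^3·0.833333^32 = 0.088645
  k=4: C(35,4)·0.166667^4·0.833333^31 = 0.141833
1 − 0.284315 = 0.715685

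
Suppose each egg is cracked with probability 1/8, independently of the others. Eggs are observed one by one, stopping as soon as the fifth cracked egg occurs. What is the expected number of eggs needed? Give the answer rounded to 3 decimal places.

40.000

Y = total eggs until the fifth success; negative binomial with r=5, p=0.125.
E[Y] = r / p = 5 / 0.125 = 40.00000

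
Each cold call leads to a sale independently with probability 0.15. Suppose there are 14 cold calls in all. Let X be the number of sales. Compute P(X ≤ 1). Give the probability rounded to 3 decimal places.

0.357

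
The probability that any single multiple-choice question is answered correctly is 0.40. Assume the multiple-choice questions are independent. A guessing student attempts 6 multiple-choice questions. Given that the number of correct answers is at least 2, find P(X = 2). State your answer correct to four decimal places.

0.4057

X ~ Binomial(6, 0.40). Want P(X=2 | X≥2) = P(X=2) / P(X≥2).
P(X=2) = C(6,2)·0.40^2·0.60^4 = 0.311040
P(X≥2) = 1 − 0.046656 − 0.186624 = 0.766720
Ratio = 0.311040 / 0.766720 = 0.405676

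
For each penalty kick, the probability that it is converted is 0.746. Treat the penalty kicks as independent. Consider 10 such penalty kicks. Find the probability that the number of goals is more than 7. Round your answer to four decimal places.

0.5136

X ~ Binomial(10, 0.746); P(X ≥ 8) = Σ C(10,k) p^k (1−p)^(10−k) over k:
  k=8: C(10,8)·0.746^8·0.254^2 = 0.278478
  k=9: C(10,9)·0.746^9·0.254^1 = 0.181754
  k=10: C(10,10)·0.746^10·0.254^0 = 0.053381
Total = 0.513613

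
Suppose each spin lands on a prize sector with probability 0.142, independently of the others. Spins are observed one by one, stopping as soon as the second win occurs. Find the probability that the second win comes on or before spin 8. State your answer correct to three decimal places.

0.317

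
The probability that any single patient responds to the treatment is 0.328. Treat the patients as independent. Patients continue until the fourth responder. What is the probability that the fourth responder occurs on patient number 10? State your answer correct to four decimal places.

0.0895

Y = trial on which the fourth success occurs; negative binomial, r=4, p=0.328.
P(Y=10) = C(9,3) · p^4 · (1−p)^6
= 84 · 0.011574 · 0.092091 = 0.089534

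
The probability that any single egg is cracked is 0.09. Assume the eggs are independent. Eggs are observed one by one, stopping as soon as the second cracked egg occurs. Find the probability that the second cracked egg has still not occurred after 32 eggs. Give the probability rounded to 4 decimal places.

Needing more than 32 eggs ⇔ fewer than 2 successes in the first 32. With X ~ Binomial(32, 0.09), P(Y > 32) = P(X ≤ 1).
  k=0: C(32,0)·0.09^0·0.91^32 = 0.048902
  k=1: C(32,1)·0.09^1·0.91^31 = 0.154766
P(X ≤ 1) = 0.203668

0.2037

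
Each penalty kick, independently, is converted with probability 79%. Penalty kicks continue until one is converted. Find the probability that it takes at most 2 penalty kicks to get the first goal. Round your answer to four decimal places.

0.9559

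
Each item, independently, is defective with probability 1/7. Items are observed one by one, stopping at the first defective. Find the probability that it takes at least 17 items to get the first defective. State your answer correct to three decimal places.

0.085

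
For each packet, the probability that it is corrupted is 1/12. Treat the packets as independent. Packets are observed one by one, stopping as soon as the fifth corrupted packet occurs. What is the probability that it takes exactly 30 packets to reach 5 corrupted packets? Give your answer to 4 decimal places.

0.0108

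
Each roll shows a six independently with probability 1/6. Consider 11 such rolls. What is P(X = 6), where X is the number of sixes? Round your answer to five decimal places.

X ~ Binomial(n=11, p=0.166667).
P(X=6) = C(11,6) · p^6 · (1−p)^5
= 462 · 2.1433e-05 · 0.40188 = 0.0039795

0.00398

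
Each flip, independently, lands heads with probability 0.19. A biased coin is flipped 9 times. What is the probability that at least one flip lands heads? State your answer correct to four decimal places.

0.8499

P(at least one) = 1 − P(none) = 1 − (1 − 0.19)^9
= 1 − 0.150095 = 0.849905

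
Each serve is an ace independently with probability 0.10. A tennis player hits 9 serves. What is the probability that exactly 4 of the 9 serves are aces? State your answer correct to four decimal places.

0.0074

X ~ Binomial(n=9, p=0.10).
P(X=4) = C(9,4) · p^4 · (1−p)^5
= 126 · 0.0001 · 0.59049 = 0.007440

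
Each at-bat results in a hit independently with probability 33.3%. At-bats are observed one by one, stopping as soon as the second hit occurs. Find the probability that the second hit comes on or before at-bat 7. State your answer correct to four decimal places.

Finishing within 7 at-bats ⇔ at least 2 successes in the first 7. With X ~ Binomial(7, 0.333), P(Y ≤ 7) = 1 − P(X ≤ 1).
  k=0: C(7,0)·0.333^0·0.667^7 = 0.058733
  k=1: C(7,1)·0.333^1·0.667^6 = 0.205257
1 − 0.263989 = 0.736011

0.7360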